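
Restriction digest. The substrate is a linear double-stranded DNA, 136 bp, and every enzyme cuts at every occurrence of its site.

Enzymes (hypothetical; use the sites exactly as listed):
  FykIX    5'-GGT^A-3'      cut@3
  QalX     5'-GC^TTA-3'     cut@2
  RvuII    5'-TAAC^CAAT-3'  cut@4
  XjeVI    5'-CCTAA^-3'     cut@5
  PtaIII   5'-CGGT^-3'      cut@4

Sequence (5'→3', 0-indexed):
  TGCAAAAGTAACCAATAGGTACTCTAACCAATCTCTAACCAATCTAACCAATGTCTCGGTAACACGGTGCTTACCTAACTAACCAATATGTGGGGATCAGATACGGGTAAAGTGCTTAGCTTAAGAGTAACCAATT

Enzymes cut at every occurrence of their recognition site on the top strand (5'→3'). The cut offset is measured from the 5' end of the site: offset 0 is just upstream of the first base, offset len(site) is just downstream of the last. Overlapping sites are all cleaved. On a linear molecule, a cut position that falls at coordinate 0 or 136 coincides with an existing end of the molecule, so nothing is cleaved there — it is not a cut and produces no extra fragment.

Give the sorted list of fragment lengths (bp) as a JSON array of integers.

[2,5,5,5,7,8,8,8,8,9,11,11,12,12,25]

Per-enzyme occurrences:
  FykIX GGTA/3: at [17, 57, 105] ⇒ [20, 60, 108]
  QalX GCTTA/2: at [68, 113, 118] ⇒ [70, 115, 120]
  RvuII TAACCAAT/4: at [8, 24, 35, 44, 79, 127] ⇒ [12, 28, 39, 48, 83, 131]
  XjeVI CCTAA/5: at [73] ⇒ [78]
  PtaIII CGGT/4: at [56, 64] ⇒ [60, 68]

Pooled cuts: [12, 20, 28, 39, 48, 60, 68, 70, 78, 83, 108, 115, 120, 131]

Fragment lengths:
  [0,12): 12 bp
  [12,20): 8 bp
  [20,28): 8 bp
  [28,39): 11 bp
  [39,48): 9 bp
  [48,60): 12 bp
  [60,68): 8 bp
  [68,70): 2 bp
  [70,78): 8 bp
  [78,83): 5 bp
  [83,108): 25 bp
  [108,115): 7 bp
  [115,120): 5 bp
  [120,131): 11 bp
  [131,136): 5 bp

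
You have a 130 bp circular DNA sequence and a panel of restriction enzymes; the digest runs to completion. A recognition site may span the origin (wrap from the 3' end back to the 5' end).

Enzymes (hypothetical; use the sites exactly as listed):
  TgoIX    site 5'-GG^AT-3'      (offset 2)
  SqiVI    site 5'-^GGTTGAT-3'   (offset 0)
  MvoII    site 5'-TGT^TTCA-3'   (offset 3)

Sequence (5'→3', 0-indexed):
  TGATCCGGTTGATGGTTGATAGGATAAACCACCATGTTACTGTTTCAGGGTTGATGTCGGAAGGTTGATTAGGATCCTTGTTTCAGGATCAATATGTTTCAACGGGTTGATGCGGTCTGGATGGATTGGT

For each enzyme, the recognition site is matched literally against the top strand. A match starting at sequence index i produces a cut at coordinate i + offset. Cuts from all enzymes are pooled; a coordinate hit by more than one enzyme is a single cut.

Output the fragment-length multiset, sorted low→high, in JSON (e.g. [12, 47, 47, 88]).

[3,4,5,6,7,7,8,9,10,10,11,14,16,20]

Per-enzyme occurrences:
  TgoIX (GGAT, off=2): starts [21, 71, 85, 118, 122] → cuts [23, 73, 87, 120, 124]
  SqiVI (GGTTGAT, off=0): starts [6, 13, 48, 62, 104, 127] → cuts [6, 13, 48, 62, 104, 127]
  MvoII (TGTTTCA, off=3): starts [40, 78, 94] → cuts [43, 81, 97]

Pooled cuts: [6, 13, 23, 43, 48, 62, 73, 81, 87, 97, 104, 120, 124, 127]

Fragments:
  6→13: 7 bp
  13→23: 10 bp
  23→43: 20 bp
  43→48: 5 bp
  48→62: 14 bp
  62→73: 11 bp
  73→81: 8 bp
  81→87: 6 bp
  87→97: 10 bp
  97→104: 7 bp
  104→120: 16 bp
  120→124: 4 bp
  124→127: 3 bp
  127→6 (wrap): 130-127+6 = 9 bp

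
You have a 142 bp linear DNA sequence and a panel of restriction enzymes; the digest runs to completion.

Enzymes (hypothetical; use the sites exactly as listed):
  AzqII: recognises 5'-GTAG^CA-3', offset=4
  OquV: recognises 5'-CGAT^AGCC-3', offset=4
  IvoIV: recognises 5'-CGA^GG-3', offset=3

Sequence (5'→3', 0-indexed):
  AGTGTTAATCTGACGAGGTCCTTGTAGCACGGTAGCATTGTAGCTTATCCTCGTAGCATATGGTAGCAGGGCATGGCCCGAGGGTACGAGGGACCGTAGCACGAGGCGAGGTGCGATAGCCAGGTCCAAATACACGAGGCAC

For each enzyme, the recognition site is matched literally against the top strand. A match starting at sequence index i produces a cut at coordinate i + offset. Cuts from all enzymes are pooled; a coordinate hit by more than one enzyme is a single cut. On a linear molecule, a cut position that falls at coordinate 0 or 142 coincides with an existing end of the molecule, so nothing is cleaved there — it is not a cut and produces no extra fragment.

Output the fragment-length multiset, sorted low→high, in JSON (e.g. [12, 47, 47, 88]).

[5,5,5,8,8,8,10,10,11,15,16,20,21]

Site scan:
  AzqII (GTAGCA, off=4): starts [23, 31, 52, 62, 95] → cuts [27, 35, 56, 66, 99]
  OquV (CGATAGCC, off=4): starts [113] → cuts [117]
  IvoIV (CGAGG, off=3): starts [13, 78, 86, 101, 106, 134] → cuts [16, 81, 89, 104, 109, 137]

All cut coordinates (distinct, sorted): [16, 27, 35, 56, 66, 81, 89, 99, 104, 109, 117, 137]

Fragment lengths:
  [0,16): 16 bp
  [16,27): 11 bp
  [27,35): 8 bp
  [35,56): 21 bp
  [56,66): 10 bp
  [66,81): 15 bp
  [81,89): 8 bp
  [89,99): 10 bp
  [99,104): 5 bp
  [104,109): 5 bp
  [109,117): 8 bp
  [117,137): 20 bp
  [137,142): 5 bp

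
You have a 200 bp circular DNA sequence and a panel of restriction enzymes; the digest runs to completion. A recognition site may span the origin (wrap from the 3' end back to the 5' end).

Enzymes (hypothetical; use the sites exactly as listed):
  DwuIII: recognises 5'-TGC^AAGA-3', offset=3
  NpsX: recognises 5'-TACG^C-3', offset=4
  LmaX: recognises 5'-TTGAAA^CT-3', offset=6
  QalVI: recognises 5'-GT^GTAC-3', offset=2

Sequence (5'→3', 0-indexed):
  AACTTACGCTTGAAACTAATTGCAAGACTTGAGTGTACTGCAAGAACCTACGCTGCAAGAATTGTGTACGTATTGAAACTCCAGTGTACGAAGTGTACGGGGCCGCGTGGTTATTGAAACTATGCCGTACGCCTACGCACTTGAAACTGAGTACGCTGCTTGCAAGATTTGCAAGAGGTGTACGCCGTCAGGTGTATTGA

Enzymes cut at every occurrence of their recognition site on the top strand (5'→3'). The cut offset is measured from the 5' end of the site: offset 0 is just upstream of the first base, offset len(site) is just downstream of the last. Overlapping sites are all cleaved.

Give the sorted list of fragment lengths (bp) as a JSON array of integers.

[4,5,6,6,7,7,7,7,8,8,9,9,9,9,9,11,11,12,13,18,25]

Scan for sites:
  DwuIII TGCAAGA/3: at [20, 38, 53, 160, 169] ⇒ [23, 41, 56, 163, 172]
  NpsX TACGC/4: at [4, 48, 127, 133, 151, 180] ⇒ [8, 52, 131, 137, 155, 184]
  LmaX TTGAAACT/6: at [9, 72, 113, 140, 196] ⇒ [2, 15, 78, 119, 146]
  QalVI GTGTAC/2: at [32, 63, 83, 92, 177] ⇒ [34, 65, 85, 94, 179]

All cut coordinates (distinct, sorted): [2, 8, 15, 23, 34, 41, 52, 56, 65, 78, 85, 94, 119, 131, 137, 146, 155, 163, 172, 179, 184]

Fragment lengths:
  2→8: 6 bp
  8→15: 7 bp
  15→23: 8 bp
  23→34: 11 bp
  34→41: 7 bp
  41→52: 11 bp
  52→56: 4 bp
  56→65: 9 bp
  65→78: 13 bp
  78→85: 7 bp
  85→94: 9 bp
  94→119: 25 bp
  119→131: 12 bp
  131→137: 6 bp
  137→146: 9 bp
  146→155: 9 bp
  155→163: 8 bp
  163→172: 9 bp
  172→179: 7 bp
  179→184: 5 bp
  184→2 (wrap): 200-184+2 = 18 bp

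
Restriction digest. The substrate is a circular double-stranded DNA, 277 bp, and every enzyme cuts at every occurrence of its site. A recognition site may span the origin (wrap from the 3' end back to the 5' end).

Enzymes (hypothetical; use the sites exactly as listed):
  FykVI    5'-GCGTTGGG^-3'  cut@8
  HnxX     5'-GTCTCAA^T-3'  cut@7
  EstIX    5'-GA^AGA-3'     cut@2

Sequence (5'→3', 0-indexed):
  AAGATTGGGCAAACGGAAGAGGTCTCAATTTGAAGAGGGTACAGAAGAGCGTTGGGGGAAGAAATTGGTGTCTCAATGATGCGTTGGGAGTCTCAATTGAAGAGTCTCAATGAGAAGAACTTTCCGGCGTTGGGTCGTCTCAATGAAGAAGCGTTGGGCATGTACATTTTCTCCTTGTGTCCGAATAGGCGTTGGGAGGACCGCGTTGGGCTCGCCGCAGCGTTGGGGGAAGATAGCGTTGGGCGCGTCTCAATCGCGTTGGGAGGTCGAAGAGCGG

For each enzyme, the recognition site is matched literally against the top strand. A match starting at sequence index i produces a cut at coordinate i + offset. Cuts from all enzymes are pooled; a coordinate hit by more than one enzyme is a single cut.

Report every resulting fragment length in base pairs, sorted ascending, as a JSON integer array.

Site scan:
  FykVI (GCGTTGGG, off=8): starts [48, 80, 126, 150, 188, 202, 219, 235, 255] → cuts [56, 88, 134, 158, 196, 210, 227, 243, 263]
  HnxX (GTCTCAAT, off=7): starts [21, 69, 89, 103, 136, 246] → cuts [28, 76, 96, 110, 143, 253]
  EstIX (GAAGA, off=2): starts [15, 31, 43, 57, 98, 113, 144, 228, 268, 276] → cuts [1, 17, 33, 45, 59, 100, 115, 146, 230, 270]

Pooled cuts: [1, 17, 28, 33, 45, 56, 59, 76, 88, 96, 100, 110, 115, 134, 143, 146, 158, 196, 210, 227, 230, 243, 253, 263, 270]

Fragments:
  1→17: 16 bp
  17→28: 11 bp
  28→33: 5 bp
  33→45: 12 bp
  45→56: 11 bp
  56→59: 3 bp
  59→76: 17 bp
  76→88: 12 bp
  88→96: 8 bp
  96→100: 4 bp
  100→110: 10 bp
  110→115: 5 bp
  115→134: 19 bp
  134→143: 9 bp
  143→146: 3 bp
  146→158: 12 bp
  158→196: 38 bp
  196→210: 14 bp
  210→227: 17 bp
  227→230: 3 bp
  230→243: 13 bp
  243→253: 10 bp
  253→263: 10 bp
  263→270: 7 bp
  270→1 (wrap): 277-270+1 = 8 bp

[3,3,3,4,5,5,7,8,8,9,10,10,10,11,11,12,12,12,13,14,16,17,17,19,38]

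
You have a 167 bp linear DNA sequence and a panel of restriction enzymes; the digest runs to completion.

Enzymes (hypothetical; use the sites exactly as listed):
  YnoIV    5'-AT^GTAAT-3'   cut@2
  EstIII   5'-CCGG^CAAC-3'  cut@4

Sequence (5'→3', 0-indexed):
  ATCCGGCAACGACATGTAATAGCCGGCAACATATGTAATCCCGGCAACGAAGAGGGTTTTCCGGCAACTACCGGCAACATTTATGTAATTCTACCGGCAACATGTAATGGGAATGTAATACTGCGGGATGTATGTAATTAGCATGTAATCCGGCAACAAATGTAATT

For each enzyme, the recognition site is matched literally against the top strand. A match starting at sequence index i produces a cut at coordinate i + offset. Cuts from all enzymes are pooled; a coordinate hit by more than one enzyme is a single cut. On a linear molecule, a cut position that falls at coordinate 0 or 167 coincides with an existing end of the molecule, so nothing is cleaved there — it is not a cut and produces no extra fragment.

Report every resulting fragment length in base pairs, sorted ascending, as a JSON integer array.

Site scan:
  YnoIV (ATGTAAT, off=2): starts [13, 32, 82, 101, 112, 131, 142, 159] → cuts [15, 34, 84, 103, 114, 133, 144, 161]
  EstIII (CCGGCAAC, off=4): starts [2, 22, 40, 60, 70, 93, 149] → cuts [6, 26, 44, 64, 74, 97, 153]

Pooled cuts: [6, 15, 26, 34, 44, 64, 74, 84, 97, 103, 114, 133, 144, 153, 161]

Fragments:
  [0,6): 6 bp
  [6,15): 9 bp
  [15,26): 11 bp
  [26,34): 8 bp
  [34,44): 10 bp
  [44,64): 20 bp
  [64,74): 10 bp
  [74,84): 10 bp
  [84,97): 13 bp
  [97,103): 6 bp
  [103,114): 11 bp
  [114,133): 19 bp
  [133,144): 11 bp
  [144,153): 9 bp
  [153,161): 8 bp
  [161,167): 6 bp

[6,6,6,8,8,9,9,10,10,10,11,11,11,13,19,20]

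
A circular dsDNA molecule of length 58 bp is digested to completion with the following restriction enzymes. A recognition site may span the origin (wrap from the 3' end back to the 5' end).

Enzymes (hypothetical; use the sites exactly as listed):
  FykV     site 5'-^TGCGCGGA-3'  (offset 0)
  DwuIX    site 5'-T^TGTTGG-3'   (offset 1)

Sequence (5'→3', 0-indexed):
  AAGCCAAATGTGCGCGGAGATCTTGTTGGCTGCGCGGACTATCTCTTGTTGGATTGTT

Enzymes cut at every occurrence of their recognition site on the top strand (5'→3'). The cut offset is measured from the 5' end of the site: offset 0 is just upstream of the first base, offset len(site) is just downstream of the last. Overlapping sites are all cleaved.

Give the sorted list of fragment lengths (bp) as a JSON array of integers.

Site scan:
  FykV (TGCGCGGA, off=0): starts [10, 30] → cuts [10, 30]
  DwuIX (TTGTTGG, off=1): starts [22, 45] → cuts [23, 46]

Pooled cuts: [10, 23, 30, 46]

Fragment lengths:
  10→23: 13 bp
  23→30: 7 bp
  30→46: 16 bp
  46→10 (wrap): 58-46+10 = 22 bp

[7,13,16,22]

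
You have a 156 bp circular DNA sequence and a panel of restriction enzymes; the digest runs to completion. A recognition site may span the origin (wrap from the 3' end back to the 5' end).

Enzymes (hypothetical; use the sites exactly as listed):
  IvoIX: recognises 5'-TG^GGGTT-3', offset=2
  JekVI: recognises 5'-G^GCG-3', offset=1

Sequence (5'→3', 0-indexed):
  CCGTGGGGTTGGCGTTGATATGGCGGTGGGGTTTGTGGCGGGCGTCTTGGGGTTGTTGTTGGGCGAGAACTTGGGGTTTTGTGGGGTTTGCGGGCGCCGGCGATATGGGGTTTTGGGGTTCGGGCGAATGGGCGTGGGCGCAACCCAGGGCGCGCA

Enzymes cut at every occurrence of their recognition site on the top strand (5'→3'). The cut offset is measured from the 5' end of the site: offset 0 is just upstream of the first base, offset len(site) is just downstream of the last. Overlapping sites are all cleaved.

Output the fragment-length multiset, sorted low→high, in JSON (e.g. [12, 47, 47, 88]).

Site scan:
  IvoIX (TGGGGTT, off=2): starts [3, 26, 47, 71, 81, 105, 113] → cuts [5, 28, 49, 73, 83, 107, 115]
  JekVI (GGCG, off=1): starts [10, 21, 36, 40, 61, 92, 98, 122, 130, 136, 148] → cuts [11, 22, 37, 41, 62, 93, 99, 123, 131, 137, 149]

Pooled cuts: [5, 11, 22, 28, 37, 41, 49, 62, 73, 83, 93, 99, 107, 115, 123, 131, 137, 149]

Fragment lengths:
  5→11: 6 bp
  11→22: 11 bp
  22→28: 6 bp
  28→37: 9 bp
  37→41: 4 bp
  41→49: 8 bp
  49→62: 13 bp
  62→73: 11 bp
  73→83: 10 bp
  83→93: 10 bp
  93→99: 6 bp
  99→107: 8 bp
  107→115: 8 bp
  115→123: 8 bp
  123→131: 8 bp
  131→137: 6 bp
  137→149: 12 bp
  149→5 (wrap): 156-149+5 = 12 bp

[4,6,6,6,6,8,8,8,8,8,9,10,10,11,11,12,12,13]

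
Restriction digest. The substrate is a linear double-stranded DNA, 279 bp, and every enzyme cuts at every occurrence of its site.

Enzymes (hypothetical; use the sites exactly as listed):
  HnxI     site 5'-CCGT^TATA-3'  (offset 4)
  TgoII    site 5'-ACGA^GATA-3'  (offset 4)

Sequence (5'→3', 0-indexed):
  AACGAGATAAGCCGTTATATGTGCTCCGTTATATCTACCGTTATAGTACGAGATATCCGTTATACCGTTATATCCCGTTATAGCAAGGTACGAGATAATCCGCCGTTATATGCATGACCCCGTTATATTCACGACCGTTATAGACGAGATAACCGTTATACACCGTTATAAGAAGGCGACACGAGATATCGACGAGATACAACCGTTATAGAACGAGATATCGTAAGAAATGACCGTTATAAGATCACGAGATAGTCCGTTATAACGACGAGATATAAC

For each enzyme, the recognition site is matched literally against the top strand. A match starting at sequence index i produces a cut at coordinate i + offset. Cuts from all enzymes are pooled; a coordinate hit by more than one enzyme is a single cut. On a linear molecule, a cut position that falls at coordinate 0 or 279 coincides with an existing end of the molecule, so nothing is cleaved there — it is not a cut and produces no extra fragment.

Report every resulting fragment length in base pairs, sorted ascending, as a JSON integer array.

[5,8,8,9,9,9,10,10,10,10,10,10,11,11,11,12,13,13,14,15,15,17,18,21]

Scan for sites:
  HnxI (CCGTTATA, off=4): starts [11, 25, 37, 56, 64, 74, 102, 119, 134, 152, 162, 202, 233, 256] → cuts [15, 29, 41, 60, 68, 78, 106, 123, 138, 156, 166, 206, 237, 260]
  TgoII (ACGAGATA, off=4): starts [1, 47, 89, 143, 180, 191, 212, 246, 267] → cuts [5, 51, 93, 147, 184, 195, 216, 250, 271]

Pooled cuts: [5, 15, 29, 41, 51, 60, 68, 78, 93, 106, 123, 138, 147, 156, 166, 184, 195, 206, 216, 237, 250, 260, 271]

Fragments:
  [0,5): 5 bp
  [5,15): 10 bp
  [15,29): 14 bp
  [29,41): 12 bp
  [41,51): 10 bp
  [51,60): 9 bp
  [60,68): 8 bp
  [68,78): 10 bp
  [78,93): 15 bp
  [93,106): 13 bp
  [106,123): 17 bp
  [123,138): 15 bp
  [138,147): 9 bp
  [147,156): 9 bp
  [156,166): 10 bp
  [166,184): 18 bp
  [184,195): 11 bp
  [195,206): 11 bp
  [206,216): 10 bp
  [216,237): 21 bp
  [237,250): 13 bp
  [250,260): 10 bp
  [260,271): 11 bp
  [271,279): 8 bp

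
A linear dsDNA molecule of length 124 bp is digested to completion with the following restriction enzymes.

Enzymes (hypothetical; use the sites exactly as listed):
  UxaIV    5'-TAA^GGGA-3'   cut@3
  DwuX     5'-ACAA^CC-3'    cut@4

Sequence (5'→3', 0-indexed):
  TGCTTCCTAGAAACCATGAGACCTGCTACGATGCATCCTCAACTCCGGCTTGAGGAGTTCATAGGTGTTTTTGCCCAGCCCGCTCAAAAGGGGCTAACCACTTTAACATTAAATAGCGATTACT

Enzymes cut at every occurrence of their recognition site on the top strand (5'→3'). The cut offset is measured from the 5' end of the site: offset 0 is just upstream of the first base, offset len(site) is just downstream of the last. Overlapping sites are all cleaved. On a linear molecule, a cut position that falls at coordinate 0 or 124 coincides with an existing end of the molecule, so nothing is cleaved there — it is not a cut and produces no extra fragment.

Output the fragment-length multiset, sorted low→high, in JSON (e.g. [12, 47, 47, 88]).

Per-enzyme occurrences:
  UxaIV (TAAGGGA, off=3): no sites
  DwuX (ACAACC, off=4): no sites

Pooled cuts: ∅

Fragments:
  no cuts → one linear fragment of 124 bp

[124]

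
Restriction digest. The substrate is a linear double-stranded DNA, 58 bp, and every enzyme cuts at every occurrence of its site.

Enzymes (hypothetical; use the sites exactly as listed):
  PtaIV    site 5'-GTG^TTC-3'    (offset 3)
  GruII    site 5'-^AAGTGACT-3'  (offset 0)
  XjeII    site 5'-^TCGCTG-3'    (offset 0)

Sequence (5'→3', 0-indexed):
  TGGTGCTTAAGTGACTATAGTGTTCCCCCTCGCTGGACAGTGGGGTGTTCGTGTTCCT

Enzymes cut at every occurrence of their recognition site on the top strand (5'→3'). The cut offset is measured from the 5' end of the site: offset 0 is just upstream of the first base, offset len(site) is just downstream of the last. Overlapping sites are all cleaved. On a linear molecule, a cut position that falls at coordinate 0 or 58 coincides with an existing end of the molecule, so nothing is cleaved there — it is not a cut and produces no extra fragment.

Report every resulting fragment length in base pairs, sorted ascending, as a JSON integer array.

Per-enzyme occurrences:
  PtaIV (GTGTTC, off=3): starts [19, 44, 50] → cuts [22, 47, 53]
  GruII (AAGTGACT, off=0): starts [8] → cuts [8]
  XjeII (TCGCTG, off=0): starts [29] → cuts [29]

Pooled cuts: [8, 22, 29, 47, 53]

Fragments:
  [0,8): 8 bp
  [8,22): 14 bp
  [22,29): 7 bp
  [29,47): 18 bp
  [47,53): 6 bp
  [53,58): 5 bp

[5,6,7,8,14,18]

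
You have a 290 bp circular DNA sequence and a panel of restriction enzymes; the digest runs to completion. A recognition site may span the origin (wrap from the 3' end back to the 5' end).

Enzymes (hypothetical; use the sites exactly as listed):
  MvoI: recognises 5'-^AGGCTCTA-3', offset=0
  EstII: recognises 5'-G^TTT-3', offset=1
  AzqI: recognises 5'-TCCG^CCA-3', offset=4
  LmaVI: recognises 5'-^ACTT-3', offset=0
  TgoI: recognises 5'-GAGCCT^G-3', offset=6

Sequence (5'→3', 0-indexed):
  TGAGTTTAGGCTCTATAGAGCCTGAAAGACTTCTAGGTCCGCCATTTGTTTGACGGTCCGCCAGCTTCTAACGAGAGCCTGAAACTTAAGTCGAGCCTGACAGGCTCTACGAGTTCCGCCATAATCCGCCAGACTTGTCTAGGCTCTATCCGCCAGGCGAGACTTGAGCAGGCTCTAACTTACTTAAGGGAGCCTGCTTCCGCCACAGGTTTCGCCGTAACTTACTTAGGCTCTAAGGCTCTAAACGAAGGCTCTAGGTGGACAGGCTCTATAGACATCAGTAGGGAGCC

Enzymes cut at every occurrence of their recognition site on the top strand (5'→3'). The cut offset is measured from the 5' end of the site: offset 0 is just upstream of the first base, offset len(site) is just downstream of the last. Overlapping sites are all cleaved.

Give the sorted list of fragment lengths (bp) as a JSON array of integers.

[3,3,3,3,4,4,4,4,5,7,7,7,8,8,8,8,9,10,10,12,12,13,13,14,15,15,16,17,20,28]

Scan for sites:
  MvoI (AGGCTCTA, off=0): starts [7, 101, 140, 169, 227, 235, 248, 263] → cuts [7, 101, 140, 169, 227, 235, 248, 263]
  EstII (GTTT, off=1): starts [3, 47, 208] → cuts [4, 48, 209]
  AzqI (TCCGCCA, off=4): starts [37, 56, 114, 124, 148, 198] → cuts [41, 60, 118, 128, 152, 202]
  LmaVI (ACTT, off=0): starts [28, 83, 132, 161, 177, 181, 219, 223] → cuts [28, 83, 132, 161, 177, 181, 219, 223]
  TgoI (GAGCCTG, off=6): starts [17, 74, 92, 189, 285] → cuts [1, 23, 80, 98, 195]

All cut coordinates (distinct, sorted): [1, 4, 7, 23, 28, 41, 48, 60, 80, 83, 98, 101, 118, 128, 132, 140, 152, 161, 169, 177, 181, 195, 202, 209, 219, 223, 227, 235, 248, 263]

Fragment lengths:
  1→4: 3 bp
  4→7: 3 bp
  7→23: 16 bp
  23→28: 5 bp
  28→41: 13 bp
  41→48: 7 bp
  48→60: 12 bp
  60→80: 20 bp
  80→83: 3 bp
  83→98: 15 bp
  98→101: 3 bp
  101→118: 17 bp
  118→128: 10 bp
  128→132: 4 bp
  132→140: 8 bp
  140→152: 12 bp
  152→161: 9 bp
  161→169: 8 bp
  169→177: 8 bp
  177→181: 4 bp
  181→195: 14 bp
  195→202: 7 bp
  202→209: 7 bp
  209→219: 10 bp
  219→223: 4 bp
  223→227: 4 bp
  227→235: 8 bp
  235→248: 13 bp
  248→263: 15 bp
  263→1 (wrap): 290-263+1 = 28 bp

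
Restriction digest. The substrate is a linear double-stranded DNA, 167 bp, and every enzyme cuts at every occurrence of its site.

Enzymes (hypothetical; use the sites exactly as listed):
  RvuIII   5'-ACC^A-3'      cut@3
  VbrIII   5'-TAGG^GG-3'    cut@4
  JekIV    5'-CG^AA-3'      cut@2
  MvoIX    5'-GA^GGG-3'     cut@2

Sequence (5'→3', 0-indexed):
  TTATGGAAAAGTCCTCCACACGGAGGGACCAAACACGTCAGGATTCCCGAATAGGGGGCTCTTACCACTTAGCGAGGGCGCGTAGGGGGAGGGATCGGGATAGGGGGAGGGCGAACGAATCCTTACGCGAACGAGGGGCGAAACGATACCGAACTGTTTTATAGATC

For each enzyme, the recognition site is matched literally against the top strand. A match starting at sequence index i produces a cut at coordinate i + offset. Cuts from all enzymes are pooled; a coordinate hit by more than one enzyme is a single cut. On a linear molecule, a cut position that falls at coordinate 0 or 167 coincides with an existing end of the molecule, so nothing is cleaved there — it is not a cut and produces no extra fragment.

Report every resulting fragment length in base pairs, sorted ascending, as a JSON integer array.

[4,4,4,5,5,6,6,6,9,11,11,11,12,14,16,19,24]

Scan for sites:
  RvuIII (ACCA, off=3): starts [27, 63] → cuts [30, 66]
  VbrIII (TAGGGG, off=4): starts [51, 82, 100] → cuts [55, 86, 104]
  JekIV (CGAA, off=2): starts [47, 111, 115, 127, 138, 149] → cuts [49, 113, 117, 129, 140, 151]
  MvoIX (GAGGG, off=2): starts [22, 73, 88, 106, 132] → cuts [24, 75, 90, 108, 134]

All cut coordinates (distinct, sorted): [24, 30, 49, 55, 66, 75, 86, 90, 104, 108, 113, 117, 129, 134, 140, 151]

Fragment lengths:
  [0,24): 24 bp
  [24,30): 6 bp
  [30,49): 19 bp
  [49,55): 6 bp
  [55,66): 11 bp
  [66,75): 9 bp
  [75,86): 11 bp
  [86,90): 4 bp
  [90,104): 14 bp
  [104,108): 4 bp
  [108,113): 5 bp
  [113,117): 4 bp
  [117,129): 12 bp
  [129,134): 5 bp
  [134,140): 6 bp
  [140,151): 11 bp
  [151,167): 16 bp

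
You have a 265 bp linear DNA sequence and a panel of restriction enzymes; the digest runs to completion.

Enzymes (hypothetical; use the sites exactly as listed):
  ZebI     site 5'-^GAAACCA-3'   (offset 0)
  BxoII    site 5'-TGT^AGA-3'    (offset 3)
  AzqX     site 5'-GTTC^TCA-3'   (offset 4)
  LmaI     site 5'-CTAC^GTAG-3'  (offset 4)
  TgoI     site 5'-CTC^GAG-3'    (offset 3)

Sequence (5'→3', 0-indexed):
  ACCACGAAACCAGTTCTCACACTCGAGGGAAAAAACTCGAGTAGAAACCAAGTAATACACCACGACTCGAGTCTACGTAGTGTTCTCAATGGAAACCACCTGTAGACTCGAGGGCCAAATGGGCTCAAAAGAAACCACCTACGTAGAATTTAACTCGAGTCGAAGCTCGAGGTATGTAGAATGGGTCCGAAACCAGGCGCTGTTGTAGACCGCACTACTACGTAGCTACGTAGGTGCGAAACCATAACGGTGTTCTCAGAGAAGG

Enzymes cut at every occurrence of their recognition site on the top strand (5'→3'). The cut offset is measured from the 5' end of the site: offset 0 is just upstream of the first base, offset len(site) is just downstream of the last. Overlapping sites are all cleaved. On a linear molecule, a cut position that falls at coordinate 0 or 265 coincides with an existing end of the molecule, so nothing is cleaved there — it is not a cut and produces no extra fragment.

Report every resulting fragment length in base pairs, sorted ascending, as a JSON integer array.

[5,5,6,6,8,8,8,8,9,9,10,11,11,12,12,12,14,14,15,18,18,21,25]

Site scan:
  ZebI GAAACCA/0: at [5, 43, 91, 130, 188, 237] ⇒ [5, 43, 91, 130, 188, 237]
  BxoII TGTAGA/3: at [100, 174, 203] ⇒ [103, 177, 206]
  AzqX GTTCTCA/4: at [12, 81, 251] ⇒ [16, 85, 255]
  LmaI CTACGTAG/4: at [72, 138, 217, 225] ⇒ [76, 142, 221, 229]
  TgoI CTCGAG/3: at [21, 35, 65, 106, 153, 165] ⇒ [24, 38, 68, 109, 156, 168]

All cut coordinates (distinct, sorted): [5, 16, 24, 38, 43, 68, 76, 85, 91, 103, 109, 130, 142, 156, 168, 177, 188, 206, 221, 229, 237, 255]

Fragments:
  [0,5): 5 bp
  [5,16): 11 bp
  [16,24): 8 bp
  [24,38): 14 bp
  [38,43): 5 bp
  [43,68): 25 bp
  [68,76): 8 bp
  [76,85): 9 bp
  [85,91): 6 bp
  [91,103): 12 bp
  [103,109): 6 bp
  [109,130): 21 bp
  [130,142): 12 bp
  [142,156): 14 bp
  [156,168): 12 bp
  [168,177): 9 bp
  [177,188): 11 bp
  [188,206): 18 bp
  [206,221): 15 bp
  [221,229): 8 bp
  [229,237): 8 bp
  [237,255): 18 bp
  [255,265): 10 bp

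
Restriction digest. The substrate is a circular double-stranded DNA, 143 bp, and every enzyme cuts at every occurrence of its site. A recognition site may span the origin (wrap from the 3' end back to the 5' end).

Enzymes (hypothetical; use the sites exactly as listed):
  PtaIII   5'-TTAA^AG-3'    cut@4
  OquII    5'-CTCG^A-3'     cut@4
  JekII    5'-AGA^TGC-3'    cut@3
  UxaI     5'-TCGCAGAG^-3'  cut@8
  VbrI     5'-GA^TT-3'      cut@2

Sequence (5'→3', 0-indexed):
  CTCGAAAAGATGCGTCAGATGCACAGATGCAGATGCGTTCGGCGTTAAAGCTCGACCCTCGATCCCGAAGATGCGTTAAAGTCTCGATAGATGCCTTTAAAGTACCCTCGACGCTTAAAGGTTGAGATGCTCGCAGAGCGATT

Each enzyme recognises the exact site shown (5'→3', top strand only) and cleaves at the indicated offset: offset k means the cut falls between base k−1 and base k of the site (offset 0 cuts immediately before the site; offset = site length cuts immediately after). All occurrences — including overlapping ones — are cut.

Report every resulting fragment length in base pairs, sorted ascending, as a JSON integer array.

Per-enzyme occurrences:
  PtaIII (TTAAAG, off=4): starts [44, 75, 96, 114] → cuts [48, 79, 100, 118]
  OquII (CTCGA, off=4): starts [0, 50, 57, 82, 106] → cuts [4, 54, 61, 86, 110]
  JekII (AGATGC, off=3): starts [7, 16, 24, 30, 68, 88, 124] → cuts [10, 19, 27, 33, 71, 91, 127]
  UxaI (TCGCAGAG, off=8): starts [130] → cuts [138]
  VbrI (GATT, off=2): starts [139] → cuts [141]

All cut coordinates (distinct, sorted): [4, 10, 19, 27, 33, 48, 54, 61, 71, 79, 86, 91, 100, 110, 118, 127, 138, 141]

Fragment lengths:
  4→10: 6 bp
  10→19: 9 bp
  19→27: 8 bp
  27→33: 6 bp
  33→48: 15 bp
  48→54: 6 bp
  54→61: 7 bp
  61→71: 10 bp
  71→79: 8 bp
  79→86: 7 bp
  86→91: 5 bp
  91→100: 9 bp
  100→110: 10 bp
  110→118: 8 bp
  118→127: 9 bp
  127→138: 11 bp
  138→141: 3 bp
  141→4 (wrap): 143-141+4 = 6 bp

[3,5,6,6,6,6,7,7,8,8,8,9,9,9,10,10,11,15]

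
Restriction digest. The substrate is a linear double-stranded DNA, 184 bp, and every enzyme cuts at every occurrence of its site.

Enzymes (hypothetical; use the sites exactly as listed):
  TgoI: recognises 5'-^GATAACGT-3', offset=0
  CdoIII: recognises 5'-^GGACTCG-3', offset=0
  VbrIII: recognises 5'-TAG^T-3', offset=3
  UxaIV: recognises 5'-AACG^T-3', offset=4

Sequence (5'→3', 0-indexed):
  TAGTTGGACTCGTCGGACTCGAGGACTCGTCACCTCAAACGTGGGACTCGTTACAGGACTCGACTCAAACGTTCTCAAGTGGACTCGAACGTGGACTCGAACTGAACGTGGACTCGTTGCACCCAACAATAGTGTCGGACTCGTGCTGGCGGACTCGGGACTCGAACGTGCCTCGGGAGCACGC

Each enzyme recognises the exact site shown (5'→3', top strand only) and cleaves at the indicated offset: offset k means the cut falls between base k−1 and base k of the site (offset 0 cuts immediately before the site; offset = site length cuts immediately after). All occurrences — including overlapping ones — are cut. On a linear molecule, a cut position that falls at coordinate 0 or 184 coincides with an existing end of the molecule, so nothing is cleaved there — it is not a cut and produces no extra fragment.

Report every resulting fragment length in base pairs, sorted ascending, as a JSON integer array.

[1,1,2,2,3,4,7,8,9,9,11,11,12,14,16,16,16,19,23]

Per-enzyme occurrences:
  TgoI (GATAACGT, off=0): no sites
  CdoIII GGACTCG/0: at [5, 14, 22, 43, 55, 80, 92, 109, 136, 150, 157] ⇒ [5, 14, 22, 43, 55, 80, 92, 109, 136, 150, 157]
  VbrIII TAGT/3: at [0, 129] ⇒ [3, 132]
  UxaIV AACGT/4: at [37, 67, 87, 104, 164] ⇒ [41, 71, 91, 108, 168]

Pooled cuts: [3, 5, 14, 22, 41, 43, 55, 71, 80, 91, 92, 108, 109, 132, 136, 150, 157, 168]

Fragment lengths:
  [0,3): 3 bp
  [3,5): 2 bp
  [5,14): 9 bp
  [14,22): 8 bp
  [22,41): 19 bp
  [41,43): 2 bp
  [43,55): 12 bp
  [55,71): 16 bp
  [71,80): 9 bp
  [80,91): 11 bp
  [91,92): 1 bp
  [92,108): 16 bp
  [108,109): 1 bp
  [109,132): 23 bp
  [132,136): 4 bp
  [136,150): 14 bp
  [150,157): 7 bp
  [157,168): 11 bp
  [168,184): 16 bp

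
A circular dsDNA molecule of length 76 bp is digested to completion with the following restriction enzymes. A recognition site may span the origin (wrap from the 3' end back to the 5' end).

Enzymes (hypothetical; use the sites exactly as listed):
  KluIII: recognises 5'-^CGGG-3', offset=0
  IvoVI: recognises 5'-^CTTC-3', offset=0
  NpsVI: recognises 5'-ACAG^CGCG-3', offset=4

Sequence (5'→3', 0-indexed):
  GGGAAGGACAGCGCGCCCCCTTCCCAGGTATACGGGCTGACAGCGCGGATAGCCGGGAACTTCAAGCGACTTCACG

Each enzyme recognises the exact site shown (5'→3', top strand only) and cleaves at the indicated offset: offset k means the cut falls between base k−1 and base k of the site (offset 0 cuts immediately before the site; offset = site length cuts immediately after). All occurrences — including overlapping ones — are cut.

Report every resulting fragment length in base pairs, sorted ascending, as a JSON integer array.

[5,6,8,10,10,11,13,13]

Site scan:
  KluIII CGGG/0: at [32, 53, 74] ⇒ [32, 53, 74]
  IvoVI CTTC/0: at [19, 59, 69] ⇒ [19, 59, 69]
  NpsVI ACAGCGCG/4: at [7, 39] ⇒ [11, 43]

Pooled cuts: [11, 19, 32, 43, 53, 59, 69, 74]

Fragments:
  11→19: 8 bp
  19→32: 13 bp
  32→43: 11 bp
  43→53: 10 bp
  53→59: 6 bp
  59→69: 10 bp
  69→74: 5 bp
  74→11 (wrap): 76-74+11 = 13 bp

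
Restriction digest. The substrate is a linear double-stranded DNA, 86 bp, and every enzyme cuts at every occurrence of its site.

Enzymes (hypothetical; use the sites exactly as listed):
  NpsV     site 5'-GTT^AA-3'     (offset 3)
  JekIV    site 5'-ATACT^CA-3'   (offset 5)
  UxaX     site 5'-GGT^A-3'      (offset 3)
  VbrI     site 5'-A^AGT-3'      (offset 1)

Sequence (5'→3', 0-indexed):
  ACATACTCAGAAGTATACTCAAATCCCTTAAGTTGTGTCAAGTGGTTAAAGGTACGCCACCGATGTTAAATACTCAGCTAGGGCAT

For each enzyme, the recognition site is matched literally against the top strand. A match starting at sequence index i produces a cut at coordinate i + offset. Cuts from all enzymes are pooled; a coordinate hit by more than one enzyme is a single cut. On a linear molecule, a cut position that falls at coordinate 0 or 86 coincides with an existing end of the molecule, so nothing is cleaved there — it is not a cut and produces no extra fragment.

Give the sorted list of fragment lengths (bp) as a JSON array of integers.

[4,6,7,7,7,8,10,11,12,14]

Site scan:
  NpsV (GTTAA, off=3): starts [44, 64] → cuts [47, 67]
  JekIV (ATACTCA, off=5): starts [2, 14, 69] → cuts [7, 19, 74]
  UxaX (GGTA, off=3): starts [50] → cuts [53]
  VbrI (AAGT, off=1): starts [10, 29, 39] → cuts [11, 30, 40]

Pooled cuts: [7, 11, 19, 30, 40, 47, 53, 67, 74]

Fragments:
  [0,7): 7 bp
  [7,11): 4 bp
  [11,19): 8 bp
  [19,30): 11 bp
  [30,40): 10 bp
  [40,47): 7 bp
  [47,53): 6 bp
  [53,67): 14 bp
  [67,74): 7 bp
  [74,86): 12 bp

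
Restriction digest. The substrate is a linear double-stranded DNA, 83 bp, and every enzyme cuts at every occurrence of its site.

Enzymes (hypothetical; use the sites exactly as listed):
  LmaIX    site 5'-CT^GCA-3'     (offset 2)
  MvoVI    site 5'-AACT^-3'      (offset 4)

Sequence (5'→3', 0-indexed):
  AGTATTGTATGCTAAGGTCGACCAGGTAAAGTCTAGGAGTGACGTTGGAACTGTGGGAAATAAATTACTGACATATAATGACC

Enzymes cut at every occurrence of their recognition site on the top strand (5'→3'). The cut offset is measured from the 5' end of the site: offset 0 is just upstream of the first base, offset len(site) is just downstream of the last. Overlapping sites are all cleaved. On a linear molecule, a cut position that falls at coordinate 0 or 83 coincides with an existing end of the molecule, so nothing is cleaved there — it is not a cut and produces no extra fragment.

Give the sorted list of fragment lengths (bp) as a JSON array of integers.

[31,52]

Site scan:
  LmaIX (CTGCA, off=2): no sites
  MvoVI AACT/4: at [48] ⇒ [52]

All cut coordinates (distinct, sorted): [52]

Fragment lengths:
  [0,52): 52 bp
  [52,83): 31 bp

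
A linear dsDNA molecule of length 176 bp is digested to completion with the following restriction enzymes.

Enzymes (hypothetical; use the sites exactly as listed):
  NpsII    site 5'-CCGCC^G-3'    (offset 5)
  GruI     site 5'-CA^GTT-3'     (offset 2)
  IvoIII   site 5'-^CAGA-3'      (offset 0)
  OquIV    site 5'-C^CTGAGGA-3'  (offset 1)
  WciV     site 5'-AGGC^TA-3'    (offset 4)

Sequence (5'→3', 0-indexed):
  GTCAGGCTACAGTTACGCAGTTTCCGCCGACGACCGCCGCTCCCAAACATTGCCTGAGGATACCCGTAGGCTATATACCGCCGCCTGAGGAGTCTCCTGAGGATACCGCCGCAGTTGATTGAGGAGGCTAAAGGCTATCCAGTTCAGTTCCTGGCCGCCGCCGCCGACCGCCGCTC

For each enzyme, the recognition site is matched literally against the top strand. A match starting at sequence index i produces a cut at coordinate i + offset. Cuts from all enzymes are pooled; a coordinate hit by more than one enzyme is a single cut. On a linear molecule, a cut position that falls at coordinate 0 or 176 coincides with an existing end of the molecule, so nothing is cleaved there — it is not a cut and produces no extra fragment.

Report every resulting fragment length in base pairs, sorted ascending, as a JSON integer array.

Site scan:
  NpsII (CCGCCG, off=5): starts [23, 33, 77, 105, 154, 157, 160, 167] → cuts [28, 38, 82, 110, 159, 162, 165, 172]
  GruI (CAGTT, off=2): starts [9, 17, 111, 139, 144] → cuts [11, 19, 113, 141, 146]
  IvoIII (CAGA, off=0): no sites
  OquIV (CCTGAGGA, off=1): starts [52, 83, 95] → cuts [53, 84, 96]
  WciV (AGGCTA, off=4): starts [3, 67, 124, 131] → cuts [7, 71, 128, 135]

All cut coordinates (distinct, sorted): [7, 11, 19, 28, 38, 53, 71, 82, 84, 96, 110, 113, 128, 135, 141, 146, 159, 162, 165, 172]

Fragments:
  [0,7): 7 bp
  [7,11): 4 bp
  [11,19): 8 bp
  [19,28): 9 bp
  [28,38): 10 bp
  [38,53): 15 bp
  [53,71): 18 bp
  [71,82): 11 bp
  [82,84): 2 bp
  [84,96): 12 bp
  [96,110): 14 bp
  [110,113): 3 bp
  [113,128): 15 bp
  [128,135): 7 bp
  [135,141): 6 bp
  [141,146): 5 bp
  [146,159): 13 bp
  [159,162): 3 bp
  [162,165): 3 bp
  [165,172): 7 bp
  [172,176): 4 bp

[2,3,3,3,4,4,5,6,7,7,7,8,9,10,11,12,13,14,15,15,18]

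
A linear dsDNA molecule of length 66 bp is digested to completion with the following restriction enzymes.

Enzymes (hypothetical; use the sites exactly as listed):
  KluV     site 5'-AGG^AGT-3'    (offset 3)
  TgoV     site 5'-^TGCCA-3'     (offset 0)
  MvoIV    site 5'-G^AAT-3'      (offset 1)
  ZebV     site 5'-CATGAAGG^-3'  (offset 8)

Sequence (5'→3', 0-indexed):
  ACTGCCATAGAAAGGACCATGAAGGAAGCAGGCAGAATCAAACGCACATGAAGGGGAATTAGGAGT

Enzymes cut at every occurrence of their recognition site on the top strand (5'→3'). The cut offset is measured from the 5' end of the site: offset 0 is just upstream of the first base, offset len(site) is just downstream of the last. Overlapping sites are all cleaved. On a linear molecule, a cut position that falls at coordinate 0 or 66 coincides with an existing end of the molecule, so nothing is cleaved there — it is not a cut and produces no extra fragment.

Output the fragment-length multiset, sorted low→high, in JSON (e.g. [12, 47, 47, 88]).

Site scan:
  KluV AGGAGT/3: at [60] ⇒ [63]
  TgoV TGCCA/0: at [2] ⇒ [2]
  MvoIV GAAT/1: at [34, 55] ⇒ [35, 56]
  ZebV CATGAAGG/8: at [17, 46] ⇒ [25, 54]

Pooled cuts: [2, 25, 35, 54, 56, 63]

Fragments:
  [0,2): 2 bp
  [2,25): 23 bp
  [25,35): 10 bp
  [35,54): 19 bp
  [54,56): 2 bp
  [56,63): 7 bp
  [63,66): 3 bp

[2,2,3,7,10,19,23]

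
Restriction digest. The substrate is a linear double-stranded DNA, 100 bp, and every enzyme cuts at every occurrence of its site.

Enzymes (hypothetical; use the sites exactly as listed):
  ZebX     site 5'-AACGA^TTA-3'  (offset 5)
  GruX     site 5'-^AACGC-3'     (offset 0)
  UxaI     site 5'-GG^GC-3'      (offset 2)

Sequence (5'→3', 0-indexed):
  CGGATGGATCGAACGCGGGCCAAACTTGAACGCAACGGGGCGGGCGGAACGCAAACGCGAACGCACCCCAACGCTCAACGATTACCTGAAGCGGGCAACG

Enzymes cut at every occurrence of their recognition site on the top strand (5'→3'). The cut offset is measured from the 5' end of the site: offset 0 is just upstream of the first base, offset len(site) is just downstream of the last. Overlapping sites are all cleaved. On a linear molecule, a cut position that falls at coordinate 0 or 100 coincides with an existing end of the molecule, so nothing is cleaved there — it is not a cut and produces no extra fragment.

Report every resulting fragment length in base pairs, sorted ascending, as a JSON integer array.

Per-enzyme occurrences:
  ZebX AACGATTA/5: at [76] ⇒ [81]
  GruX AACGC/0: at [11, 28, 47, 53, 59, 69] ⇒ [11, 28, 47, 53, 59, 69]
  UxaI GGGC/2: at [16, 37, 41, 92] ⇒ [18, 39, 43, 94]

All cut coordinates (distinct, sorted): [11, 18, 28, 39, 43, 47, 53, 59, 69, 81, 94]

Fragments:
  [0,11): 11 bp
  [11,18): 7 bp
  [18,28): 10 bp
  [28,39): 11 bp
  [39,43): 4 bp
  [43,47): 4 bp
  [47,53): 6 bp
  [53,59): 6 bp
  [59,69): 10 bp
  [69,81): 12 bp
  [81,94): 13 bp
  [94,100): 6 bp

[4,4,6,6,6,7,10,10,11,11,12,13]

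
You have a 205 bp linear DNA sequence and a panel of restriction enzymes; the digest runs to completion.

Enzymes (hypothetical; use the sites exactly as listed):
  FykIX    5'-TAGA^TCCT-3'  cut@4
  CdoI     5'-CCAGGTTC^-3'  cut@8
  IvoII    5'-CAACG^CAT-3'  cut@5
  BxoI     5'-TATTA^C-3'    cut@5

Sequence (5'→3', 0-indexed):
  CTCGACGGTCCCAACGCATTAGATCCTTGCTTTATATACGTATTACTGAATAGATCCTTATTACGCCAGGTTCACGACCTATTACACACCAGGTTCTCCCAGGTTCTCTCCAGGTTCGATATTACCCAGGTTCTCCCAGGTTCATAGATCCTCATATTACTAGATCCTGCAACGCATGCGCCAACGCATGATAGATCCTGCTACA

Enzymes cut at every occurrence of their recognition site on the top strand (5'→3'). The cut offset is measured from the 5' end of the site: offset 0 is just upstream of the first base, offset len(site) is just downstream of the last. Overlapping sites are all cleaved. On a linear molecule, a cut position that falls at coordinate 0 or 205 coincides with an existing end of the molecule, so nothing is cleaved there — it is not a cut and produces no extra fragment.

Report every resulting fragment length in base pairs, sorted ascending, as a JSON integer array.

[5,5,7,7,9,9,9,9,10,10,10,10,10,11,11,11,12,12,16,22]

Per-enzyme occurrences:
  FykIX TAGATCCT/4: at [19, 50, 144, 160, 191] ⇒ [23, 54, 148, 164, 195]
  CdoI CCAGGTTC/8: at [65, 88, 98, 109, 125, 135] ⇒ [73, 96, 106, 117, 133, 143]
  IvoII CAACGCAT/5: at [11, 169, 181] ⇒ [16, 174, 186]
  BxoI TATTAC/5: at [40, 58, 79, 119, 154] ⇒ [45, 63, 84, 124, 159]

Pooled cuts: [16, 23, 45, 54, 63, 73, 84, 96, 106, 117, 124, 133, 143, 148, 159, 164, 174, 186, 195]

Fragment lengths:
  [0,16): 16 bp
  [16,23): 7 bp
  [23,45): 22 bp
  [45,54): 9 bp
  [54,63): 9 bp
  [63,73): 10 bp
  [73,84): 11 bp
  [84,96): 12 bp
  [96,106): 10 bp
  [106,117): 11 bp
  [117,124): 7 bp
  [124,133): 9 bp
  [133,143): 10 bp
  [143,148): 5 bp
  [148,159): 11 bp
  [159,164): 5 bp
  [164,174): 10 bp
  [174,186): 12 bp
  [186,195): 9 bp
  [195,205): 10 bp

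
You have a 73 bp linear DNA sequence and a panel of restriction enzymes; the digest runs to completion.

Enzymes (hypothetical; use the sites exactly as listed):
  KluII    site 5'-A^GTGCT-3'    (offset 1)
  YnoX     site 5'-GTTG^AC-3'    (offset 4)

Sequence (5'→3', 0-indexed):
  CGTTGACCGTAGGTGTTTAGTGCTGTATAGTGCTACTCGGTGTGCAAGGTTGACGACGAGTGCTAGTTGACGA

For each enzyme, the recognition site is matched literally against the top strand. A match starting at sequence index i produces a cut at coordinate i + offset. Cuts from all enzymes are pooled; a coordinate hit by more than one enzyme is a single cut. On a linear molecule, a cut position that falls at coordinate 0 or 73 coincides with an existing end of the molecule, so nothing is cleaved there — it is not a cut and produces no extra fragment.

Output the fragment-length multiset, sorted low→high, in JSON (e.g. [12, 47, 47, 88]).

Per-enzyme occurrences:
  KluII (AGTGCT, off=1): starts [18, 28, 58] → cuts [19, 29, 59]
  YnoX (GTTGAC, off=4): starts [1, 48, 65] → cuts [5, 52, 69]

Pooled cuts: [5, 19, 29, 52, 59, 69]

Fragment lengths:
  [0,5): 5 bp
  [5,19): 14 bp
  [19,29): 10 bp
  [29,52): 23 bp
  [52,59): 7 bp
  [59,69): 10 bp
  [69,73): 4 bp

[4,5,7,10,10,14,23]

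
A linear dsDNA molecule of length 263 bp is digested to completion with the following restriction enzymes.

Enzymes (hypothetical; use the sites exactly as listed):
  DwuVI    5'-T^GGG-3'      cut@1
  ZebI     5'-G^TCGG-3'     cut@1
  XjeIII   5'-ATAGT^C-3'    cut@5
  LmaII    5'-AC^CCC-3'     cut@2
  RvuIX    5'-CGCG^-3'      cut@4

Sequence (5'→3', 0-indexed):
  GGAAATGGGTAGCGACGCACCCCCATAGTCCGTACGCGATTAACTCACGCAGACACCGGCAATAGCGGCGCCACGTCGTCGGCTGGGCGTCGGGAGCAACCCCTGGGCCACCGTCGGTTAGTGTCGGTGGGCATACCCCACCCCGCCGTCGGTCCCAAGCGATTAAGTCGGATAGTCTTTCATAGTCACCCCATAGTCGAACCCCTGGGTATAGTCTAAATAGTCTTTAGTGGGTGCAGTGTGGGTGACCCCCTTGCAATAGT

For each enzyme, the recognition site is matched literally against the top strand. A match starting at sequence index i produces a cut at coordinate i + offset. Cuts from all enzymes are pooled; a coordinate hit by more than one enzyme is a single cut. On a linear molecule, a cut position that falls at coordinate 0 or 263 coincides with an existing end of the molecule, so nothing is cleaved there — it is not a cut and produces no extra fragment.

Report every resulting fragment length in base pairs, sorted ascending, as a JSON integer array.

Per-enzyme occurrences:
  DwuVI (TGGG, off=1): starts [5, 83, 103, 127, 205, 230, 241] → cuts [6, 84, 104, 128, 206, 231, 242]
  ZebI (GTCGG, off=1): starts [77, 88, 112, 122, 147, 166] → cuts [78, 89, 113, 123, 148, 167]
  XjeIII (ATAGTC, off=5): starts [24, 171, 181, 192, 210, 219] → cuts [29, 176, 186, 197, 215, 224]
  LmaII (ACCCC, off=2): starts [18, 98, 134, 139, 187, 200, 247] → cuts [20, 100, 136, 141, 189, 202, 249]
  RvuIX (CGCG, off=4): starts [34] → cuts [38]

Pooled cuts: [6, 20, 29, 38, 78, 84, 89, 100, 104, 113, 123, 128, 136, 141, 148, 167, 176, 186, 189, 197, 202, 206, 215, 224, 231, 242, 249]

Fragment lengths:
  [0,6): 6 bp
  [6,20): 14 bp
  [20,29): 9 bp
  [29,38): 9 bp
  [38,78): 40 bp
  [78,84): 6 bp
  [84,89): 5 bp
  [89,100): 11 bp
  [100,104): 4 bp
  [104,113): 9 bp
  [113,123): 10 bp
  [123,128): 5 bp
  [128,136): 8 bp
  [136,141): 5 bp
  [141,148): 7 bp
  [148,167): 19 bp
  [167,176): 9 bp
  [176,186): 10 bp
  [186,189): 3 bp
  [189,197): 8 bp
  [197,202): 5 bp
  [202,206): 4 bp
  [206,215): 9 bp
  [215,224): 9 bp
  [224,231): 7 bp
  [231,242): 11 bp
  [242,249): 7 bp
  [249,263): 14 bp

[3,4,4,5,5,5,5,6,6,7,7,7,8,8,9,9,9,9,9,9,10,10,11,11,14,14,19,40]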